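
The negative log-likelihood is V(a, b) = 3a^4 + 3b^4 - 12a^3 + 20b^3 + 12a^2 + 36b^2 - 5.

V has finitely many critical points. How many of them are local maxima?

1

V separates as a function of a plus a function of b, so ∇V=0 decouples.
∂V/∂a = 12a(a - 2)(a - 1) = 0 at a ∈ {0, 1, 2}; ∂V/∂b = 12b(b + 2)(b + 3) = 0 at b ∈ {-3, -2, 0}.
The Hessian is diagonal: diag(V_aa, V_bb). Second derivatives: V_aa(0)=24, V_aa(1)=-12, V_aa(2)=24; V_bb(-3)=36, V_bb(-2)=-24, V_bb(0)=72.
Local maxima occur where both diagonal entries negative: (1, -2). Count: 1.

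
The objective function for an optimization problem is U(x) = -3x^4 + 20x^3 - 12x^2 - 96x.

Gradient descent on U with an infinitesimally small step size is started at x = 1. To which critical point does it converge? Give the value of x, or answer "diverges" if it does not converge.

2

U'(x) = -12(x - 4)(x - 2)(x + 1), so U'(1) = -72.
Gradient descent moves in the -U' direction, i.e. x is increasing.
The nearest critical point in that direction is x = 2, where U'' = 72 > 0 (a local minimum). The iterate converges there.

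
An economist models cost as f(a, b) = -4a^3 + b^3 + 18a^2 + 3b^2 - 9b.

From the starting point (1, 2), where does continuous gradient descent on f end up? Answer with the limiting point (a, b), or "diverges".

(0, 1)

f is separable, so gradient descent decouples: a follows -∂f/∂a, b follows -∂f/∂b.
∂f/∂a = -12a(a - 3); at a=1 this is 24, so a decreases.
∂f/∂b = 3(b - 1)(b + 3); at b=2 this is 15, so b decreases.
a converges to its nearest critical value 0 (a local min of the a-part); b converges to 1. The iterate converges to (0, 1).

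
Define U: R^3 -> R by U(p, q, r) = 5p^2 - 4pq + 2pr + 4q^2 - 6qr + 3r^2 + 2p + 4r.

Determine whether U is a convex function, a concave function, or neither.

convex

U is quadratic, so its Hessian is the constant matrix H = [[10, -4, 2], [-4, 8, -6], [2, -6, 6]].
Leading principal minors: 10, 64, 88.
All positive ⇒ H ≻ 0 ⇒ convex.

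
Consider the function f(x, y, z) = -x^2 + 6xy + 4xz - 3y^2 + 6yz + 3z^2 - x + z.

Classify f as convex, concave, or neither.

f is quadratic, so its Hessian is the constant matrix H = [[-2, 6, 4], [6, -6, 6], [4, 6, 6]].
Leading principal minors: -2, -24, 312.
Neither pattern holds ⇒ H is indefinite ⇒ neither convex nor concave.

neither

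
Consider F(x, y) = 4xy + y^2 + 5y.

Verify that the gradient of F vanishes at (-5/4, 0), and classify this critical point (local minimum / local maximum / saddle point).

saddle point

∇F = (4y, 4x + 2y + 5); substituting (-5/4, 0) gives ∇F = (0, 0), so (-5/4, 0) is indeed a critical point.
The Hessian of F is constant: H = [[0, 4], [4, 2]].
det(H) = 0·2 − 4² = -16.
Since det(H) < 0, H is indefinite and the critical point is a saddle point.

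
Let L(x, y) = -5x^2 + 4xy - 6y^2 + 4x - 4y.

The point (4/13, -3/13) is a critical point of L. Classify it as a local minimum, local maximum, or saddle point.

local maximum

The Hessian of L is constant: H = [[-10, 4], [4, -12]].
det(H) = (-10)·(-12) − 4² = 104.
det(H) > 0 and tr(H) = -22 < 0, so H is negative definite and the point is a local maximum.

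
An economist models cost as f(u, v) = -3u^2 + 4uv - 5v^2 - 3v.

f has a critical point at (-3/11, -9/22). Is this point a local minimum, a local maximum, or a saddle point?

The Hessian of f is constant: H = [[-6, 4], [4, -10]].
det(H) = (-6)·(-10) − 4² = 44.
det(H) > 0 and tr(H) = -16 < 0, so H is negative definite and the point is a local maximum.

local maximum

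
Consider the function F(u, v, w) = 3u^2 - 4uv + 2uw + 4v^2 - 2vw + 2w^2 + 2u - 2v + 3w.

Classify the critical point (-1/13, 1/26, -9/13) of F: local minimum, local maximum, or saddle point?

The Hessian is constant: H = [[6, -4, 2], [-4, 8, -2], [2, -2, 4]].
Leading principal minors: Δ₁ = 6, Δ₂ = 32, Δ₃ = 104.
All leading minors are positive, so H is positive definite: a local minimum.

local minimum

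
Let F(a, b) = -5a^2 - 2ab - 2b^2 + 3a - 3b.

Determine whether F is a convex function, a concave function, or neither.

F is quadratic, so its Hessian is the constant matrix H = [[-10, -2], [-2, -4]].
det(H) = 36, tr(H) = -14.
det(H) > 0 and tr(H) < 0, so H is negative definite everywhere: concave.

concave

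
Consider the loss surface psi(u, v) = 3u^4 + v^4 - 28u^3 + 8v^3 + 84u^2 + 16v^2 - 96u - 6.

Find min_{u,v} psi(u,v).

psi(u,v) separates as P(u) + Q(v) − 6, so its minimum is min P + min Q − 6.
P'(u) = 12(u - 4)(u - 2)(u - 1) vanishes at u ∈ {1, 2, 4}; Q'(v) = 4v(v + 2)(v + 4) vanishes at v ∈ {-4, -2, 0}.
Local minima of P (where P''>0): P(1)=-37, P(4)=-64. Local minima of Q: Q(-4)=0, Q(0)=0.
So the global minimum of psi is P(4) + Q(-4) − 6 = -64 + 0 − 6 = -70, attained at (4, -4).

-70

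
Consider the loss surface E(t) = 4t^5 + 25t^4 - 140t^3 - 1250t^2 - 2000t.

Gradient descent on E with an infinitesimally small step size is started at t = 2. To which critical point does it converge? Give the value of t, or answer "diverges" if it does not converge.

5

E'(t) = 20(t - 5)(t + 1)(t + 4)(t + 5), so E'(2) = -7560.
Gradient descent moves in the -E' direction, i.e. t is increasing.
The nearest critical point in that direction is t = 5, where E'' = 10800 > 0 (a local minimum). The iterate converges there.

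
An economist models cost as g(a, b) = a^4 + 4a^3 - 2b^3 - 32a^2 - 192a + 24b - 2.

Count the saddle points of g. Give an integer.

g separates as a function of a plus a function of b, so ∇g=0 decouples.
∂g/∂a = 4(a - 4)(a + 3)(a + 4) = 0 at a ∈ {-4, -3, 4}; ∂g/∂b = -6(b - 2)(b + 2) = 0 at b ∈ {-2, 2}.
The Hessian is diagonal: diag(g_aa, g_bb). Second derivatives: g_aa(-4)=32, g_aa(-3)=-28, g_aa(4)=224; g_bb(-2)=24, g_bb(2)=-24.
Saddle points occur where the two diagonal entries have opposite signs: (-4, 2), (-3, -2), (4, 2). Count: 3.

3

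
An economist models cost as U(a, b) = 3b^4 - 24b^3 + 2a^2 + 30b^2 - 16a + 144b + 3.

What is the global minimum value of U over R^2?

-116

U(a,b) separates as P(a) + Q(b) + 3, so its minimum is min P + min Q + 3.
P'(a) = 4a - 16 vanishes at a ∈ {4}; Q'(b) = 12(b - 4)(b - 3)(b + 1) vanishes at b ∈ {-1, 3, 4}.
Local minima of P (where P''>0): P(4)=-32. Local minima of Q: Q(-1)=-87, Q(4)=288.
So the global minimum of U is P(4) + Q(-1) + 3 = -32 − 87 + 3 = -116, attained at (4, -1).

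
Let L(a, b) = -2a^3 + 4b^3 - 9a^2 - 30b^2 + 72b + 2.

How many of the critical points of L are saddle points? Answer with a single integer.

2

L separates as a function of a plus a function of b, so ∇L=0 decouples.
∂L/∂a = -6a(a + 3) = 0 at a ∈ {-3, 0}; ∂L/∂b = 12(b - 3)(b - 2) = 0 at b ∈ {2, 3}.
The Hessian is diagonal: diag(L_aa, L_bb). Second derivatives: L_aa(-3)=18, L_aa(0)=-18; L_bb(2)=-12, L_bb(3)=12.
Saddle points occur where the two diagonal entries have opposite signs: (-3, 2), (0, 3). Count: 2.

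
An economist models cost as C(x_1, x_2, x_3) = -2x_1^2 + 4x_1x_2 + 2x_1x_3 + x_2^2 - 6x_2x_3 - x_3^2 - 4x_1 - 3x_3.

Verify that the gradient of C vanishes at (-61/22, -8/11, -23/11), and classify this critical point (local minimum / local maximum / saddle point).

saddle point

∇C = (-4x_1 + 4x_2 + 2x_3 - 4, 4x_1 + 2x_2 - 6x_3, 2x_1 - 6x_2 - 2x_3 - 3); substituting (-61/22, -8/11, -23/11) gives ∇C = (0, 0, 0), so (-61/22, -8/11, -23/11) is indeed a critical point.
The Hessian is constant: H = [[-4, 4, 2], [4, 2, -6], [2, -6, -2]].
Leading principal minors: Δ₁ = -4, Δ₂ = -24, Δ₃ = 88.
The minors fit neither the all-positive nor the alternating-sign pattern, so H is indefinite: a saddle point.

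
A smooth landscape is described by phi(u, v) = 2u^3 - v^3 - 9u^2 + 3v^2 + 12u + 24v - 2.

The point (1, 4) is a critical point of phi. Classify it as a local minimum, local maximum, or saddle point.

local maximum

The mixed partial ∂²phi/∂u∂v is 0, so the Hessian at any point is diag(phi_uu, phi_vv) = diag(6(2u - 3), 6(-v + 1)).
At (1, 4): H = diag(-6, -18).
Both eigenvalues are negative, so H is negative definite: a local maximum.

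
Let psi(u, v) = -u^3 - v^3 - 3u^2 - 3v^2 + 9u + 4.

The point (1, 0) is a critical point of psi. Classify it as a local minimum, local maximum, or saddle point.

local maximum

The mixed partial ∂²psi/∂u∂v is 0, so the Hessian at any point is diag(psi_uu, psi_vv) = diag(-6(u + 1), -6(v + 1)).
At (1, 0): H = diag(-12, -6).
Both eigenvalues are negative, so H is negative definite: a local maximum.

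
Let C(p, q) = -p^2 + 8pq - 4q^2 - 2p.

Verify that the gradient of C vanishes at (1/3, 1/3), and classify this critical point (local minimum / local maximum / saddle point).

saddle point

∇C = (-2p + 8q - 2, 8p - 8q); substituting (1/3, 1/3) gives ∇C = (0, 0), so (1/3, 1/3) is indeed a critical point.
The Hessian of C is constant: H = [[-2, 8], [8, -8]].
det(H) = (-2)·(-8) − 8² = -48.
Since det(H) < 0, H is indefinite and the critical point is a saddle point.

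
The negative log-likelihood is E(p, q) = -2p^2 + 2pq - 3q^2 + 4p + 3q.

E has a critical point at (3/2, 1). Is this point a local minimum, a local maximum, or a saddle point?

local maximum

The Hessian of E is constant: H = [[-4, 2], [2, -6]].
det(H) = (-4)·(-6) − 2² = 20.
det(H) > 0 and tr(H) = -10 < 0, so H is negative definite and the point is a local maximum.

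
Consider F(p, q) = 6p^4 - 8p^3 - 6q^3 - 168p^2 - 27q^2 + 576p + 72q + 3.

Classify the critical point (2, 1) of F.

The mixed partial ∂²F/∂p∂q is 0, so the Hessian at any point is diag(F_pp, F_qq) = diag(24(3p^2 - 2p - 14), -18(2q + 3)).
At (2, 1): H = diag(-144, -90).
Both eigenvalues are negative, so H is negative definite: a local maximum.

local maximum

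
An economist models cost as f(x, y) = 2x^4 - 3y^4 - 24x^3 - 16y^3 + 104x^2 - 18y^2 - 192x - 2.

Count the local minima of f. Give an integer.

f separates as a function of x plus a function of y, so ∇f=0 decouples.
∂f/∂x = 8(x - 4)(x - 3)(x - 2) = 0 at x ∈ {2, 3, 4}; ∂f/∂y = -12y(y + 1)(y + 3) = 0 at y ∈ {-3, -1, 0}.
The Hessian is diagonal: diag(f_xx, f_yy). Second derivatives: f_xx(2)=16, f_xx(3)=-8, f_xx(4)=16; f_yy(-3)=-72, f_yy(-1)=24, f_yy(0)=-36.
Local minima occur where both diagonal entries positive: (2, -1), (4, -1). Count: 2.

2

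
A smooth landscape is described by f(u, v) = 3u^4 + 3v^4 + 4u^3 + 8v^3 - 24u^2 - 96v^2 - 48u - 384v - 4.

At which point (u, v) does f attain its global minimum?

f(u,v) separates as P(u) + Q(v) − 4, so its minimum is min P + min Q − 4.
P'(u) = 12(u - 2)(u + 1)(u + 2) vanishes at u ∈ {-2, -1, 2}; Q'(v) = 12(v - 4)(v + 2)(v + 4) vanishes at v ∈ {-4, -2, 4}.
Local minima of P (where P''>0): P(-2)=16, P(2)=-112. Local minima of Q: Q(-4)=256, Q(4)=-1792.
So the global minimum of f is P(2) + Q(4) − 4 = -112 − 1792 − 4 = -1908, attained at (2, 4).

(2, 4)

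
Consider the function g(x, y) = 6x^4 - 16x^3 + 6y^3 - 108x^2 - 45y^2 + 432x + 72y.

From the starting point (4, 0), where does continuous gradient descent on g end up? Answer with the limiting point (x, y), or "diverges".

diverges

g is separable, so gradient descent decouples: x follows -∂g/∂x, y follows -∂g/∂y.
∂g/∂x = 24(x - 3)(x - 2)(x + 3); at x=4 this is 336, so x decreases.
∂g/∂y = 18(y - 4)(y - 1); at y=0 this is 72, so y decreases.
The y-coordinate has no critical point in that direction and runs off to infinity.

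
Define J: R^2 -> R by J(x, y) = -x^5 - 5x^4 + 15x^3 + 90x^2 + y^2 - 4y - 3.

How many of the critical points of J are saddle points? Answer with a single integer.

J separates as a function of x plus a function of y, so ∇J=0 decouples.
∂J/∂x = -5x(x - 3)(x + 3)(x + 4) = 0 at x ∈ {-4, -3, 0, 3}; ∂J/∂y = 2(y - 2) = 0 at y ∈ {2}.
The Hessian is diagonal: diag(J_xx, J_yy). Second derivatives: J_xx(-4)=140, J_xx(-3)=-90, J_xx(0)=180, J_xx(3)=-630; J_yy(2)=2.
Saddle points occur where the two diagonal entries have opposite signs: (-3, 2), (3, 2). Count: 2.

2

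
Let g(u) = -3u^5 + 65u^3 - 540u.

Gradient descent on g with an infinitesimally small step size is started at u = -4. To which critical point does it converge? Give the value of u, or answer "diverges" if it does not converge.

-3

g'(u) = -15(u - 3)(u - 2)(u + 2)(u + 3), so g'(-4) = -1260.
Gradient descent moves in the -g' direction, i.e. u is increasing.
The nearest critical point in that direction is u = -3, where g'' = 450 > 0 (a local minimum). The iterate converges there.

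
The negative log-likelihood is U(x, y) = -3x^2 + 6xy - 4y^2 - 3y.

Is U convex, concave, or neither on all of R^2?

U is quadratic, so its Hessian is the constant matrix H = [[-6, 6], [6, -8]].
det(H) = 12, tr(H) = -14.
det(H) > 0 and tr(H) < 0, so H is negative definite everywhere: concave.

concave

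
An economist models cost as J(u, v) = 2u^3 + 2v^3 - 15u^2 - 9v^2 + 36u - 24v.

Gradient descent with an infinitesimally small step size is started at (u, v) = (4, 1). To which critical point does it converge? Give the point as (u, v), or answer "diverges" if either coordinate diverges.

(3, 4)

J is separable, so gradient descent decouples: u follows -∂J/∂u, v follows -∂J/∂v.
∂J/∂u = 6(u - 3)(u - 2); at u=4 this is 12, so u decreases.
∂J/∂v = 6(v - 4)(v + 1); at v=1 this is -36, so v increases.
u converges to its nearest critical value 3 (a local min of the u-part); v converges to 4. The iterate converges to (3, 4).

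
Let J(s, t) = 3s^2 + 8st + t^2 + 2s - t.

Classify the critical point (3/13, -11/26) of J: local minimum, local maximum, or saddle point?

saddle point

The Hessian of J is constant: H = [[6, 8], [8, 2]].
det(H) = 6·2 − 8² = -52.
Since det(H) < 0, H is indefinite and the critical point is a saddle point.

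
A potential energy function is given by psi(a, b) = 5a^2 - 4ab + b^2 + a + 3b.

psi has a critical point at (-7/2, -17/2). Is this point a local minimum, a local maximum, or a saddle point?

The Hessian of psi is constant: H = [[10, -4], [-4, 2]].
det(H) = 10·2 − (-4)² = 4.
det(H) > 0 and tr(H) = 12 > 0, so H is positive definite and the point is a local minimum.

local minimum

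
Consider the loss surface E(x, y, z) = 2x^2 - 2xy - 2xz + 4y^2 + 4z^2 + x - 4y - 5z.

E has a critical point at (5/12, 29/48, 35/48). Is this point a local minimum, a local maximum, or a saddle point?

The Hessian is constant: H = [[4, -2, -2], [-2, 8, 0], [-2, 0, 8]].
Leading principal minors: Δ₁ = 4, Δ₂ = 28, Δ₃ = 192.
All leading minors are positive, so H is positive definite: a local minimum.

local minimum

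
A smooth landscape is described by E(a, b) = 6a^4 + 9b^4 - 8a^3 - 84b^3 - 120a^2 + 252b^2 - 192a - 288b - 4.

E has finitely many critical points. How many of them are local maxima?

1

E separates as a function of a plus a function of b, so ∇E=0 decouples.
∂E/∂a = 24(a - 4)(a + 1)(a + 2) = 0 at a ∈ {-2, -1, 4}; ∂E/∂b = 36(b - 4)(b - 2)(b - 1) = 0 at b ∈ {1, 2, 4}.
The Hessian is diagonal: diag(E_aa, E_bb). Second derivatives: E_aa(-2)=144, E_aa(-1)=-120, E_aa(4)=720; E_bb(1)=108, E_bb(2)=-72, E_bb(4)=216.
Local maxima occur where both diagonal entries negative: (-1, 2). Count: 1.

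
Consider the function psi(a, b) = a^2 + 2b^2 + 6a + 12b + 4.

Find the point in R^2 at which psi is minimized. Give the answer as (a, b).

psi(a,b) separates as P(a) + Q(b) + 4, so its minimum is min P + min Q + 4.
P'(a) = 2a + 6 vanishes at a ∈ {-3}; Q'(b) = 4b + 12 vanishes at b ∈ {-3}.
Local minima of P (where P''>0): P(-3)=-9. Local minima of Q: Q(-3)=-18.
So the global minimum of psi is P(-3) + Q(-3) + 4 = -9 − 18 + 4 = -23, attained at (-3, -3).

(-3, -3)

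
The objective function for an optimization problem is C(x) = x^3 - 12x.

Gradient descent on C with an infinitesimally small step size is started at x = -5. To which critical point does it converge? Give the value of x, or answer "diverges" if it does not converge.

diverges

C'(x) = 3(x - 2)(x + 2), so C'(-5) = 63.
Gradient descent moves in the -C' direction, i.e. x is decreasing.
There is no critical point below x=-5, and C' keeps the same sign, so the iterate runs off to −∞.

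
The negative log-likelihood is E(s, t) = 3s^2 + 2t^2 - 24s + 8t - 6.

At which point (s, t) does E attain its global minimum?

(4, -2)

E(s,t) separates as P(s) + Q(t) − 6, so its minimum is min P + min Q − 6.
P'(s) = 6s - 24 vanishes at s ∈ {4}; Q'(t) = 4(t + 2) vanishes at t ∈ {-2}.
Local minima of P (where P''>0): P(4)=-48. Local minima of Q: Q(-2)=-8.
So the global minimum of E is P(4) + Q(-2) − 6 = -48 − 8 − 6 = -62, attained at (4, -2).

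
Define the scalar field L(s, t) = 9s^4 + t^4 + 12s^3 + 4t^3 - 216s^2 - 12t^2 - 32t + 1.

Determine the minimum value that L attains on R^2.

L(s,t) separates as P(s) + Q(t) + 1, so its minimum is min P + min Q + 1.
P'(s) = 36s(s - 3)(s + 4) vanishes at s ∈ {-4, 0, 3}; Q'(t) = 4(t - 2)(t + 1)(t + 4) vanishes at t ∈ {-4, -1, 2}.
Local minima of P (where P''>0): P(-4)=-1920, P(3)=-891. Local minima of Q: Q(-4)=-64, Q(2)=-64.
So the global minimum of L is P(-4) + Q(-4) + 1 = -1920 − 64 + 1 = -1983, attained at (-4, -4).

-1983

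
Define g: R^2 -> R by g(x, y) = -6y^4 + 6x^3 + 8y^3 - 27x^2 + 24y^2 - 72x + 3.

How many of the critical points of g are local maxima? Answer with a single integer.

g separates as a function of x plus a function of y, so ∇g=0 decouples.
∂g/∂x = 18(x - 4)(x + 1) = 0 at x ∈ {-1, 4}; ∂g/∂y = -24y(y - 2)(y + 1) = 0 at y ∈ {-1, 0, 2}.
The Hessian is diagonal: diag(g_xx, g_yy). Second derivatives: g_xx(-1)=-90, g_xx(4)=90; g_yy(-1)=-72, g_yy(0)=48, g_yy(2)=-144.
Local maxima occur where both diagonal entries negative: (-1, -1), (-1, 2). Count: 2.

2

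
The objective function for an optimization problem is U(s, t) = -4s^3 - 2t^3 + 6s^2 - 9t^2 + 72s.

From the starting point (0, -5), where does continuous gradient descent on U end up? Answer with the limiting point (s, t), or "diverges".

U is separable, so gradient descent decouples: s follows -∂U/∂s, t follows -∂U/∂t.
∂U/∂s = -12(s - 3)(s + 2); at s=0 this is 72, so s decreases.
∂U/∂t = -6t(t + 3); at t=-5 this is -60, so t increases.
s converges to its nearest critical value -2 (a local min of the s-part); t converges to -3. The iterate converges to (-2, -3).

(-2, -3)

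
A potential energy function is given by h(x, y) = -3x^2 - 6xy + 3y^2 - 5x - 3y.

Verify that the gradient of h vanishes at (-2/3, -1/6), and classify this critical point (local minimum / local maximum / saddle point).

saddle point

∇h = (-6x - 6y - 5, -6x + 6y - 3); substituting (-2/3, -1/6) gives ∇h = (0, 0), so (-2/3, -1/6) is indeed a critical point.
The Hessian of h is constant: H = [[-6, -6], [-6, 6]].
det(H) = (-6)·6 − (-6)² = -72.
Since det(H) < 0, H is indefinite and the critical point is a saddle point.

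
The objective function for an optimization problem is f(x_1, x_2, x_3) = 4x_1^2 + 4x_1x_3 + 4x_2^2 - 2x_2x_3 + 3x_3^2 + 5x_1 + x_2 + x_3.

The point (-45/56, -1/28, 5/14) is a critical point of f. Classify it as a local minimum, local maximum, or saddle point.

local minimum

The Hessian is constant: H = [[8, 0, 4], [0, 8, -2], [4, -2, 6]].
Leading principal minors: Δ₁ = 8, Δ₂ = 64, Δ₃ = 224.
All leading minors are positive, so H is positive definite: a local minimum.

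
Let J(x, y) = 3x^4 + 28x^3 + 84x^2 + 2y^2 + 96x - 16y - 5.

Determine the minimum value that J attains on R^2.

J(x,y) separates as P(x) + Q(y) − 5, so its minimum is min P + min Q − 5.
P'(x) = 12(x + 1)(x + 2)(x + 4) vanishes at x ∈ {-4, -2, -1}; Q'(y) = 4y - 16 vanishes at y ∈ {4}.
Local minima of P (where P''>0): P(-4)=-64, P(-1)=-37. Local minima of Q: Q(4)=-32.
So the global minimum of J is P(-4) + Q(4) − 5 = -64 − 32 − 5 = -101, attained at (-4, 4).

-101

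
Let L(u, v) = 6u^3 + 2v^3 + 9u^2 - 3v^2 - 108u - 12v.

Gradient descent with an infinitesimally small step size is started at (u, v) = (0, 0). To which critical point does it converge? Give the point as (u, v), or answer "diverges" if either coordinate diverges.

L is separable, so gradient descent decouples: u follows -∂L/∂u, v follows -∂L/∂v.
∂L/∂u = 18(u - 2)(u + 3); at u=0 this is -108, so u increases.
∂L/∂v = 6(v - 2)(v + 1); at v=0 this is -12, so v increases.
u converges to its nearest critical value 2 (a local min of the u-part); v converges to 2. The iterate converges to (2, 2).

(2, 2)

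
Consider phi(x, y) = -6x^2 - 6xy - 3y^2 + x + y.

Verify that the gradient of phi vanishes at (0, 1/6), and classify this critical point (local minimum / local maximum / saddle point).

∇phi = (-12x - 6y + 1, -6x - 6y + 1); substituting (0, 1/6) gives ∇phi = (0, 0), so (0, 1/6) is indeed a critical point.
The Hessian of phi is constant: H = [[-12, -6], [-6, -6]].
det(H) = (-12)·(-6) − (-6)² = 36.
det(H) > 0 and tr(H) = -18 < 0, so H is negative definite and the point is a local maximum.

local maximum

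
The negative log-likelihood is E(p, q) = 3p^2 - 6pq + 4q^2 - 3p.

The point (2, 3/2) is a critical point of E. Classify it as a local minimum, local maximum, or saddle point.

local minimum

The Hessian of E is constant: H = [[6, -6], [-6, 8]].
det(H) = 6·8 − (-6)² = 12.
det(H) > 0 and tr(H) = 14 > 0, so H is positive definite and the point is a local minimum.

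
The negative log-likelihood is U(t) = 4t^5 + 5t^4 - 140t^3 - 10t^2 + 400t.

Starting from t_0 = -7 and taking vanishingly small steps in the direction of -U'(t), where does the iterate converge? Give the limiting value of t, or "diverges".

diverges

U'(t) = 20(t - 4)(t - 1)(t + 1)(t + 5), so U'(-7) = 21120.
Gradient descent moves in the -U' direction, i.e. t is decreasing.
There is no critical point below t=-7, and U' keeps the same sign, so the iterate runs off to −∞.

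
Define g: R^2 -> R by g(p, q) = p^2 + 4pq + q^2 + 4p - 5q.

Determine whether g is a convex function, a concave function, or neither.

g is quadratic, so its Hessian is the constant matrix H = [[2, 4], [4, 2]].
det(H) = -12, tr(H) = 4.
det(H) < 0, so H is indefinite: neither convex nor concave.

neither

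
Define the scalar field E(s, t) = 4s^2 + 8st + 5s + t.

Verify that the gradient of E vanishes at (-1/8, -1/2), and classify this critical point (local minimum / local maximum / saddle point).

∇E = (8s + 8t + 5, 8s + 1); substituting (-1/8, -1/2) gives ∇E = (0, 0), so (-1/8, -1/2) is indeed a critical point.
The Hessian of E is constant: H = [[8, 8], [8, 0]].
det(H) = 8·0 − 8² = -64.
Since det(H) < 0, H is indefinite and the critical point is a saddle point.

saddle point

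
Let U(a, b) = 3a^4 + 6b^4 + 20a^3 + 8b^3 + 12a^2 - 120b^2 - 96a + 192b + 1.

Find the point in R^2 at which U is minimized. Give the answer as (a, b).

U(a,b) separates as P(a) + Q(b) + 1, so its minimum is min P + min Q + 1.
P'(a) = 12(a - 1)(a + 2)(a + 4) vanishes at a ∈ {-4, -2, 1}; Q'(b) = 24(b - 2)(b - 1)(b + 4) vanishes at b ∈ {-4, 1, 2}.
Local minima of P (where P''>0): P(-4)=64, P(1)=-61. Local minima of Q: Q(-4)=-1664, Q(2)=64.
So the global minimum of U is P(1) + Q(-4) + 1 = -61 − 1664 + 1 = -1724, attained at (1, -4).

(1, -4)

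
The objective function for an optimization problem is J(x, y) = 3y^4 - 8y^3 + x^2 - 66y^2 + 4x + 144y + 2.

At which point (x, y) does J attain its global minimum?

(-2, -3)

J(x,y) separates as P(x) + Q(y) + 2, so its minimum is min P + min Q + 2.
P'(x) = 2x + 4 vanishes at x ∈ {-2}; Q'(y) = 12(y - 4)(y - 1)(y + 3) vanishes at y ∈ {-3, 1, 4}.
Local minima of P (where P''>0): P(-2)=-4. Local minima of Q: Q(-3)=-567, Q(4)=-224.
So the global minimum of J is P(-2) + Q(-3) + 2 = -4 − 567 + 2 = -569, attained at (-2, -3).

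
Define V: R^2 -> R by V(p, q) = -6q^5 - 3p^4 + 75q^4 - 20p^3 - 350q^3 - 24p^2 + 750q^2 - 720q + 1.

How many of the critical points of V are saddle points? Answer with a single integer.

V separates as a function of p plus a function of q, so ∇V=0 decouples.
∂V/∂p = -12p(p + 1)(p + 4) = 0 at p ∈ {-4, -1, 0}; ∂V/∂q = -30(q - 4)(q - 3)(q - 2)(q - 1) = 0 at q ∈ {1, 2, 3, 4}.
The Hessian is diagonal: diag(V_pp, V_qq). Second derivatives: V_pp(-4)=-144, V_pp(-1)=36, V_pp(0)=-48; V_qq(1)=180, V_qq(2)=-60, V_qq(3)=60, V_qq(4)=-180.
Saddle points occur where the two diagonal entries have opposite signs: (-4, 1), (-4, 3), (-1, 2), (-1, 4), (0, 1), (0, 3). Count: 6.

6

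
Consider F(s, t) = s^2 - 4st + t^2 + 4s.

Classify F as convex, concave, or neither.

F is quadratic, so its Hessian is the constant matrix H = [[2, -4], [-4, 2]].
det(H) = -12, tr(H) = 4.
det(H) < 0, so H is indefinite: neither convex nor concave.

neither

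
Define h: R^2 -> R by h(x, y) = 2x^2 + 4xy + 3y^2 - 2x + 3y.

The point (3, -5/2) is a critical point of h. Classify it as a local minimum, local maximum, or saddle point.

local minimum

The Hessian of h is constant: H = [[4, 4], [4, 6]].
det(H) = 4·6 − 4² = 8.
det(H) > 0 and tr(H) = 10 > 0, so H is positive definite and the point is a local minimum.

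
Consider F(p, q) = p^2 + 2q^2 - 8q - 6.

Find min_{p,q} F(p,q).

-14

F(p,q) separates as A(p) + B(q) − 6, so its minimum is min A + min B − 6.
A'(p) = 2p vanishes at p ∈ {0}; B'(q) = 4q - 8 vanishes at q ∈ {2}.
Local minima of A (where A''>0): A(0)=0. Local minima of B: B(2)=-8.
So the global minimum of F is A(0) + B(2) − 6 = 0 − 8 − 6 = -14, attained at (0, 2).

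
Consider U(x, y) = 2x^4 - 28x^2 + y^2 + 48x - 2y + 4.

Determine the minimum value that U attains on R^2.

-231

U(x,y) separates as P(x) + Q(y) + 4, so its minimum is min P + min Q + 4.
P'(x) = 8(x - 2)(x - 1)(x + 3) vanishes at x ∈ {-3, 1, 2}; Q'(y) = 2y - 2 vanishes at y ∈ {1}.
Local minima of P (where P''>0): P(-3)=-234, P(2)=16. Local minima of Q: Q(1)=-1.
So the global minimum of U is P(-3) + Q(1) + 4 = -234 − 1 + 4 = -231, attained at (-3, 1).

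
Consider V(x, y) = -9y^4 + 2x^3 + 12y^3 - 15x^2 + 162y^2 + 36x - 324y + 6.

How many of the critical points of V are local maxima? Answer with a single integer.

V separates as a function of x plus a function of y, so ∇V=0 decouples.
∂V/∂x = 6(x - 3)(x - 2) = 0 at x ∈ {2, 3}; ∂V/∂y = -36(y - 3)(y - 1)(y + 3) = 0 at y ∈ {-3, 1, 3}.
The Hessian is diagonal: diag(V_xx, V_yy). Second derivatives: V_xx(2)=-6, V_xx(3)=6; V_yy(-3)=-864, V_yy(1)=288, V_yy(3)=-432.
Local maxima occur where both diagonal entries negative: (2, -3), (2, 3). Count: 2.

2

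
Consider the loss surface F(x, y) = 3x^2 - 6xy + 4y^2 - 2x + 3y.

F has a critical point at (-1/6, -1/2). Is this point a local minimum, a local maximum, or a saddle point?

local minimum

The Hessian of F is constant: H = [[6, -6], [-6, 8]].
det(H) = 6·8 − (-6)² = 12.
det(H) > 0 and tr(H) = 14 > 0, so H is positive definite and the point is a local minimum.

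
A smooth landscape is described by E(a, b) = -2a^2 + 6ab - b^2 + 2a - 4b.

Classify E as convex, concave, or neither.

E is quadratic, so its Hessian is the constant matrix H = [[-4, 6], [6, -2]].
det(H) = -28, tr(H) = -6.
det(H) < 0, so H is indefinite: neither convex nor concave.

neither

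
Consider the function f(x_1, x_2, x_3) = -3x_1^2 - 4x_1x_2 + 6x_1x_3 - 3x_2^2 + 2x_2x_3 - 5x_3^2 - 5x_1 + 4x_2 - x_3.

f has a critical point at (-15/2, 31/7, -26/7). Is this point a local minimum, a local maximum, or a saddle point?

The Hessian is constant: H = [[-6, -4, 6], [-4, -6, 2], [6, 2, -10]].
Leading principal minors: Δ₁ = -6, Δ₂ = 20, Δ₃ = -56.
The minors alternate sign starting negative (−, +, −), so H is negative definite: a local maximum.

local maximum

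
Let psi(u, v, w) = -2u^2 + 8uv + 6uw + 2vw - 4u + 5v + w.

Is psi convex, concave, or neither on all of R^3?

psi is quadratic, so its Hessian is the constant matrix H = [[-4, 8, 6], [8, 0, 2], [6, 2, 0]].
Leading principal minors: -4, -64, 208.
Neither pattern holds ⇒ H is indefinite ⇒ neither convex nor concave.

neither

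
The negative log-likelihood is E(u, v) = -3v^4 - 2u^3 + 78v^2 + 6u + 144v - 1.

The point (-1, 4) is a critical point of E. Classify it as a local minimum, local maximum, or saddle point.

saddle point

The mixed partial ∂²E/∂u∂v is 0, so the Hessian at any point is diag(E_uu, E_vv) = diag(-12u, 12(-3v^2 + 13)).
At (-1, 4): H = diag(12, -420).
The eigenvalues have opposite signs, so H is indefinite: a saddle point.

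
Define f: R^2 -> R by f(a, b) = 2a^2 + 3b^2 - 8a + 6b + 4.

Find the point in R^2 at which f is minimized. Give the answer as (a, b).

(2, -1)

f(a,b) separates as P(a) + Q(b) + 4, so its minimum is min P + min Q + 4.
P'(a) = 4a - 8 vanishes at a ∈ {2}; Q'(b) = 6b + 6 vanishes at b ∈ {-1}.
Local minima of P (where P''>0): P(2)=-8. Local minima of Q: Q(-1)=-3.
So the global minimum of f is P(2) + Q(-1) + 4 = -8 − 3 + 4 = -7, attained at (2, -1).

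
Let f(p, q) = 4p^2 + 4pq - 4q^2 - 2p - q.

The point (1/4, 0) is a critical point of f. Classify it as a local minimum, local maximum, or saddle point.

The Hessian of f is constant: H = [[8, 4], [4, -8]].
det(H) = 8·(-8) − 4² = -80.
Since det(H) < 0, H is indefinite and the critical point is a saddle point.

saddle point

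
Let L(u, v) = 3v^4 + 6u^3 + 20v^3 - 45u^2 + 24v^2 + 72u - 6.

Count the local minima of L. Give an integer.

2

L separates as a function of u plus a function of v, so ∇L=0 decouples.
∂L/∂u = 18(u - 4)(u - 1) = 0 at u ∈ {1, 4}; ∂L/∂v = 12v(v + 1)(v + 4) = 0 at v ∈ {-4, -1, 0}.
The Hessian is diagonal: diag(L_uu, L_vv). Second derivatives: L_uu(1)=-54, L_uu(4)=54; L_vv(-4)=144, L_vv(-1)=-36, L_vv(0)=48.
Local minima occur where both diagonal entries positive: (4, -4), (4, 0). Count: 2.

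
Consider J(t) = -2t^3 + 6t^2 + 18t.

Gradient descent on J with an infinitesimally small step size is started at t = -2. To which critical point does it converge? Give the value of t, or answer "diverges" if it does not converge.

-1

J'(t) = -6(t - 3)(t + 1), so J'(-2) = -30.
Gradient descent moves in the -J' direction, i.e. t is increasing.
The nearest critical point in that direction is t = -1, where J'' = 24 > 0 (a local minimum). The iterate converges there.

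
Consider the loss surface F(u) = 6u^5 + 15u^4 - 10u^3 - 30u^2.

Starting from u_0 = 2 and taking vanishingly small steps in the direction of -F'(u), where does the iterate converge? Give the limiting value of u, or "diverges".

F'(u) = 30u(u - 1)(u + 1)(u + 2), so F'(2) = 720.
Gradient descent moves in the -F' direction, i.e. u is decreasing.
The nearest critical point in that direction is u = 1, where F'' = 180 > 0 (a local minimum). The iterate converges there.

1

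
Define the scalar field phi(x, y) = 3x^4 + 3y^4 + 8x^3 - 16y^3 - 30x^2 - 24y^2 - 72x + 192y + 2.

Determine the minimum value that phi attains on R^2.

-454

phi(x,y) separates as P(x) + Q(y) + 2, so its minimum is min P + min Q + 2.
P'(x) = 12(x - 2)(x + 1)(x + 3) vanishes at x ∈ {-3, -1, 2}; Q'(y) = 12(y - 4)(y - 2)(y + 2) vanishes at y ∈ {-2, 2, 4}.
Local minima of P (where P''>0): P(-3)=-27, P(2)=-152. Local minima of Q: Q(-2)=-304, Q(4)=128.
So the global minimum of phi is P(2) + Q(-2) + 2 = -152 − 304 + 2 = -454, attained at (2, -2).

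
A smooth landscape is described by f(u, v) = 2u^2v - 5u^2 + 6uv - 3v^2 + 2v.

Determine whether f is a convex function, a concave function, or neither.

The term 2u^2v is cubic, so the Hessian is not constant.
∂²f/∂u² = 4v - 10, which takes both signs as v varies (negative for sufficiently negative v). A diagonal entry of the Hessian changing sign means the Hessian is neither positive- nor negative-semidefinite on all of R^2.

neither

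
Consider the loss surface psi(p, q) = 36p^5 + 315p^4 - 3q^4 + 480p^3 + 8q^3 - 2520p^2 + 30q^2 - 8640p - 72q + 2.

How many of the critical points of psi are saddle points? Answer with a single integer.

psi separates as a function of p plus a function of q, so ∇psi=0 decouples.
∂psi/∂p = 180(p - 2)(p + 2)(p + 3)(p + 4) = 0 at p ∈ {-4, -3, -2, 2}; ∂psi/∂q = -12(q - 3)(q - 1)(q + 2) = 0 at q ∈ {-2, 1, 3}.
The Hessian is diagonal: diag(psi_pp, psi_qq). Second derivatives: psi_pp(-4)=-2160, psi_pp(-3)=900, psi_pp(-2)=-1440, psi_pp(2)=21600; psi_qq(-2)=-180, psi_qq(1)=72, psi_qq(3)=-120.
Saddle points occur where the two diagonal entries have opposite signs: (-4, 1), (-3, -2), (-3, 3), (-2, 1), (2, -2), (2, 3). Count: 6.

6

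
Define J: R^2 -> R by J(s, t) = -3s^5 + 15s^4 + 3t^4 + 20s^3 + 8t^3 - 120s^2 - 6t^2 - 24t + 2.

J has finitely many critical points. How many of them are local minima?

4

J separates as a function of s plus a function of t, so ∇J=0 decouples.
∂J/∂s = -15s(s - 4)(s - 2)(s + 2) = 0 at s ∈ {-2, 0, 2, 4}; ∂J/∂t = 12(t - 1)(t + 1)(t + 2) = 0 at t ∈ {-2, -1, 1}.
The Hessian is diagonal: diag(J_ss, J_tt). Second derivatives: J_ss(-2)=720, J_ss(0)=-240, J_ss(2)=240, J_ss(4)=-720; J_tt(-2)=36, J_tt(-1)=-24, J_tt(1)=72.
Local minima occur where both diagonal entries positive: (-2, -2), (-2, 1), (2, -2), (2, 1). Count: 4.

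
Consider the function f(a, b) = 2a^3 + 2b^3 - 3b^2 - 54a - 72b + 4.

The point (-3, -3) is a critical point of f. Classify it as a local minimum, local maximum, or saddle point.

local maximum

The mixed partial ∂²f/∂a∂b is 0, so the Hessian at any point is diag(f_aa, f_bb) = diag(12a, 6(2b - 1)).
At (-3, -3): H = diag(-36, -42).
Both eigenvalues are negative, so H is negative definite: a local maximum.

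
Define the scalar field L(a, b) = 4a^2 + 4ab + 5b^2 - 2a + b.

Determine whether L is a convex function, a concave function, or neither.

convex

L is quadratic, so its Hessian is the constant matrix H = [[8, 4], [4, 10]].
det(H) = 64, tr(H) = 18.
det(H) > 0 and tr(H) > 0, so H is positive definite everywhere: convex.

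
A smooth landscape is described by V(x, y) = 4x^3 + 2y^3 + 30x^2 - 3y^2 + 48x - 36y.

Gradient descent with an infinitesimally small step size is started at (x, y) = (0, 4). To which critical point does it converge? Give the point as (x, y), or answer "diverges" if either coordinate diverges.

V is separable, so gradient descent decouples: x follows -∂V/∂x, y follows -∂V/∂y.
∂V/∂x = 12(x + 1)(x + 4); at x=0 this is 48, so x decreases.
∂V/∂y = 6(y - 3)(y + 2); at y=4 this is 36, so y decreases.
x converges to its nearest critical value -1 (a local min of the x-part); y converges to 3. The iterate converges to (-1, 3).

(-1, 3)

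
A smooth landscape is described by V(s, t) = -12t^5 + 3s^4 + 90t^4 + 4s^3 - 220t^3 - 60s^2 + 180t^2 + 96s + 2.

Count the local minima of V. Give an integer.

V separates as a function of s plus a function of t, so ∇V=0 decouples.
∂V/∂s = 12(s - 2)(s - 1)(s + 4) = 0 at s ∈ {-4, 1, 2}; ∂V/∂t = -60t(t - 3)(t - 2)(t - 1) = 0 at t ∈ {0, 1, 2, 3}.
The Hessian is diagonal: diag(V_ss, V_tt). Second derivatives: V_ss(-4)=360, V_ss(1)=-60, V_ss(2)=72; V_tt(0)=360, V_tt(1)=-120, V_tt(2)=120, V_tt(3)=-360.
Local minima occur where both diagonal entries positive: (-4, 0), (-4, 2), (2, 0), (2, 2). Count: 4.

4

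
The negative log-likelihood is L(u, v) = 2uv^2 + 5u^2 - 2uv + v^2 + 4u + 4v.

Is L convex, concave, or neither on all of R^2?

The term 2uv^2 is cubic, so the Hessian is not constant.
∂²L/∂v² = 4u + 2, which takes both signs as u varies (negative for sufficiently negative u). A diagonal entry of the Hessian changing sign means the Hessian is neither positive- nor negative-semidefinite on all of R^2.

neither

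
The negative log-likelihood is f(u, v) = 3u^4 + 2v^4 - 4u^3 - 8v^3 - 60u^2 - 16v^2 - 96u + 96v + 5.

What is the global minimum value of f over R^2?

f(u,v) separates as P(u) + Q(v) + 5, so its minimum is min P + min Q + 5.
P'(u) = 12(u - 4)(u + 1)(u + 2) vanishes at u ∈ {-2, -1, 4}; Q'(v) = 8(v - 3)(v - 2)(v + 2) vanishes at v ∈ {-2, 2, 3}.
Local minima of P (where P''>0): P(-2)=32, P(4)=-832. Local minima of Q: Q(-2)=-160, Q(3)=90.
So the global minimum of f is P(4) + Q(-2) + 5 = -832 − 160 + 5 = -987, attained at (4, -2).

-987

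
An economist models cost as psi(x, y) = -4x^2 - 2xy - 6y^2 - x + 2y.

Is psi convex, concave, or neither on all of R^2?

concave

psi is quadratic, so its Hessian is the constant matrix H = [[-8, -2], [-2, -12]].
det(H) = 92, tr(H) = -20.
det(H) > 0 and tr(H) < 0, so H is negative definite everywhere: concave.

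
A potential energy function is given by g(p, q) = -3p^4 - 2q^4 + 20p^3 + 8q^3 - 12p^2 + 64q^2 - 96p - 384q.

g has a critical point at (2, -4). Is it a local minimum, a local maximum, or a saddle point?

saddle point

The mixed partial ∂²g/∂p∂q is 0, so the Hessian at any point is diag(g_pp, g_qq) = diag(12(-3p^2 + 10p - 2), 8(-3q^2 + 6q + 16)).
At (2, -4): H = diag(72, -448).
The eigenvalues have opposite signs, so H is indefinite: a saddle point.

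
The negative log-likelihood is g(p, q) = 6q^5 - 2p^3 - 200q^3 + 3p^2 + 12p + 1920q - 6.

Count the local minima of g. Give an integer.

g separates as a function of p plus a function of q, so ∇g=0 decouples.
∂g/∂p = -6(p - 2)(p + 1) = 0 at p ∈ {-1, 2}; ∂g/∂q = 30(q - 4)(q - 2)(q + 2)(q + 4) = 0 at q ∈ {-4, -2, 2, 4}.
The Hessian is diagonal: diag(g_pp, g_qq). Second derivatives: g_pp(-1)=18, g_pp(2)=-18; g_qq(-4)=-2880, g_qq(-2)=1440, g_qq(2)=-1440, g_qq(4)=2880.
Local minima occur where both diagonal entries positive: (-1, -2), (-1, 4). Count: 2.

2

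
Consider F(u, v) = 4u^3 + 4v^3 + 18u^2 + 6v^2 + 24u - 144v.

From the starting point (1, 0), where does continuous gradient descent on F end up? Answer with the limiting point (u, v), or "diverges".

(-1, 3)

F is separable, so gradient descent decouples: u follows -∂F/∂u, v follows -∂F/∂v.
∂F/∂u = 12(u + 1)(u + 2); at u=1 this is 72, so u decreases.
∂F/∂v = 12(v - 3)(v + 4); at v=0 this is -144, so v increases.
u converges to its nearest critical value -1 (a local min of the u-part); v converges to 3. The iterate converges to (-1, 3).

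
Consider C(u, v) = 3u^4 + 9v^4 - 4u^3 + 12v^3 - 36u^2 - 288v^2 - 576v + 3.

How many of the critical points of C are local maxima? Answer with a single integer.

1

C separates as a function of u plus a function of v, so ∇C=0 decouples.
∂C/∂u = 12u(u - 3)(u + 2) = 0 at u ∈ {-2, 0, 3}; ∂C/∂v = 36(v - 4)(v + 1)(v + 4) = 0 at v ∈ {-4, -1, 4}.
The Hessian is diagonal: diag(C_uu, C_vv). Second derivatives: C_uu(-2)=120, C_uu(0)=-72, C_uu(3)=180; C_vv(-4)=864, C_vv(-1)=-540, C_vv(4)=1440.
Local maxima occur where both diagonal entries negative: (0, -1). Count: 1.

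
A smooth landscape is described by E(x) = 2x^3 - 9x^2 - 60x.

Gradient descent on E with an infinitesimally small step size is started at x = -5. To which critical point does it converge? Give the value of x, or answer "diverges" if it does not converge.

E'(x) = 6(x - 5)(x + 2), so E'(-5) = 180.
Gradient descent moves in the -E' direction, i.e. x is decreasing.
There is no critical point below x=-5, and E' keeps the same sign, so the iterate runs off to −∞.

diverges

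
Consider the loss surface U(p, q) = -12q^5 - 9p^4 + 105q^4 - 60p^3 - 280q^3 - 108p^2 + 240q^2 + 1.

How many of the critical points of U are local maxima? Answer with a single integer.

4

U separates as a function of p plus a function of q, so ∇U=0 decouples.
∂U/∂p = -36p(p + 2)(p + 3) = 0 at p ∈ {-3, -2, 0}; ∂U/∂q = -60q(q - 4)(q - 2)(q - 1) = 0 at q ∈ {0, 1, 2, 4}.
The Hessian is diagonal: diag(U_pp, U_qq). Second derivatives: U_pp(-3)=-108, U_pp(-2)=72, U_pp(0)=-216; U_qq(0)=480, U_qq(1)=-180, U_qq(2)=240, U_qq(4)=-1440.
Local maxima occur where both diagonal entries negative: (-3, 1), (-3, 4), (0, 1), (0, 4). Count: 4.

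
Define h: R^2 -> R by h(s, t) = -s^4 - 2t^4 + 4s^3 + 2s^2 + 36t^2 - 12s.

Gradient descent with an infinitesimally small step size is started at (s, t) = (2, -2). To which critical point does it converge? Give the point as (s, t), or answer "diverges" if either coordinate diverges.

(1, 0)

h is separable, so gradient descent decouples: s follows -∂h/∂s, t follows -∂h/∂t.
∂h/∂s = -4(s - 3)(s - 1)(s + 1); at s=2 this is 12, so s decreases.
∂h/∂t = -8t(t - 3)(t + 3); at t=-2 this is -80, so t increases.
s converges to its nearest critical value 1 (a local min of the s-part); t converges to 0. The iterate converges to (1, 0).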